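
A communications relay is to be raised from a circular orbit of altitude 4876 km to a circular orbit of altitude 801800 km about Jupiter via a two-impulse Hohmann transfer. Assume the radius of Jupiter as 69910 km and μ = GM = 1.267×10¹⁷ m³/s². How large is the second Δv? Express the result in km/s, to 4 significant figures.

Δv ≈ 7.263 km/s

r₁ = 69910 + 4876 = 74786 km = 7.4786×10⁷ m.
r₂ = 69910 + 801800 = 871710 km = 8.7171×10⁸ m.
Transfer ellipse a_t = (r₁ + r₂)/2 = 4.732×10⁸ m.
At r₁: circular v_c1 = √(μ/r₁) = 41160 m/s; transfer-perijove v_p = √[μ(2/r₁ − 1/a_t)] = 55860 m/s.
At r₂: circular v_c2 = √(μ/r₂) = 12060 m/s; transfer-apojove v_a = √[μ(2/r₂ − 1/a_t)] = 4793 m/s.
Δv₂ = v_c2 − v_a = 7263 m/s.
= 7.263 km/s.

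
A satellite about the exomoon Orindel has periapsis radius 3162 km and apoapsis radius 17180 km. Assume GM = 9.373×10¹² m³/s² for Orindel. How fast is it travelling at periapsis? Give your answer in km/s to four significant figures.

Semi-major axis a = (r_p + r_a)/2 = 10171 km = 1.017×10⁷ m.
Vis-viva: v² = μ(2/r − 1/a) = 9.373×10¹² × (6.325×10⁻⁷ − 9.832×10⁻⁸) = 5.007×10⁶ m²/s².
v = 2238 m/s = 2.238 km/s.

v ≈ 2.238 km/s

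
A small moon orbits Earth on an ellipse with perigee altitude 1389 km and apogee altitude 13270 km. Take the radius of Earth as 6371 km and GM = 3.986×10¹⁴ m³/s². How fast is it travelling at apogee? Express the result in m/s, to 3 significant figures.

v ≈ 3390 m/s

r_p = 6371 + 1389 = 7760.0 km = 7.7600×10⁶ m.
r_a = 6371 + 13270 = 19641 km = 1.9641×10⁷ m.
Semi-major axis a = (r_p + r_a)/2 = 13700 km = 1.370×10⁷ m.
Vis-viva: v² = μ(2/r − 1/a) = 3.986×10¹⁴ × (1.018×10⁻⁷ − 7.299×10⁻⁸) = 1.149×10⁷ m²/s².
v = 3390 m/s.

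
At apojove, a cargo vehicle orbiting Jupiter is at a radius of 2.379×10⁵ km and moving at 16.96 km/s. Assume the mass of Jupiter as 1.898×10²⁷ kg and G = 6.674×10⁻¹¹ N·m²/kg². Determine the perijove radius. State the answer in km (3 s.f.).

perijove radius ≈ 88000 km

μ = GM = 6.674×10⁻¹¹ × 1.898×10²⁷ = 1.267×10¹⁷ m³/s².
r_a = 2.379×10⁸ m.
Specific energy ε = v²/2 − μ/r = -3.886×10⁸ J/kg, so a = −μ/(2ε) = 1.630×10⁸ m.
The apsides satisfy r_p + r_a = 2a, so the perijove radius is 2a − r_a = 8.804×10⁷ m = 88038 km.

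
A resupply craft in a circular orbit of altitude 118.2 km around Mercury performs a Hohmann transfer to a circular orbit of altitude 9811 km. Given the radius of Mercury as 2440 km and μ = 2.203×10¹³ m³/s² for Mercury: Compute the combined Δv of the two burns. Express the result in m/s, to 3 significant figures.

r₁ = 2440 + 118.2 = 2558.2 km = 2.5582×10⁶ m.
r₂ = 2440 + 9811 = 12251 km = 1.2251×10⁷ m.
Transfer ellipse a_t = (r₁ + r₂)/2 = 7.405×10⁶ m.
At r₁: circular v_c1 = √(μ/r₁) = 2935 m/s; transfer-periherm v_p = √[μ(2/r₁ − 1/a_t)] = 3775 m/s.
Δv₁ = v_p − v_c1 = 840.1 m/s.
At r₂: circular v_c2 = √(μ/r₂) = 1341 m/s; transfer-apoherm v_a = √[μ(2/r₂ − 1/a_t)] = 788.2 m/s.
Δv₂ = v_c2 − v_a = 552.8 m/s.
Total Δv = Δv₁ + Δv₂ = 1393 m/s.

Δv_total ≈ 1390 m/s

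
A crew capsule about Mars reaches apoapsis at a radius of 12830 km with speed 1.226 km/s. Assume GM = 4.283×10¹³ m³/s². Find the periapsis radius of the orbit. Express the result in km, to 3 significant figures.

periapsis radius ≈ 3730 km

r_a = 1.283×10⁷ m.
Specific energy ε = v²/2 − μ/r = -2.587×10⁶ J/kg, so a = −μ/(2ε) = 8.279×10⁶ m.
The apsides satisfy r_p + r_a = 2a, so the periapsis radius is 2a − r_a = 3.728×10⁶ m = 3727.6 km.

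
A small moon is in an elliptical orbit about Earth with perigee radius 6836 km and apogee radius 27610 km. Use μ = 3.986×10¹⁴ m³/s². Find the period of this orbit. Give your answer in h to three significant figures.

Semi-major axis a = (r_p + r_a)/2 = (6836.0 + 27610)/2 = 17223 km = 1.722×10⁷ m.
By Kepler's third law T = 2π√(a³/μ) = 2π × 3.580×10³ = 2.249×10⁴ s.
= 6.248 h.

T ≈ 6.25 h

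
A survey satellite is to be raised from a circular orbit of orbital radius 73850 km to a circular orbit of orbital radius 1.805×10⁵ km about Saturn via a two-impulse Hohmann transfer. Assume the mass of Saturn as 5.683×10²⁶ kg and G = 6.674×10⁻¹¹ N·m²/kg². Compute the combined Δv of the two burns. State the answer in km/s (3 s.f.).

μ = GM = 6.674×10⁻¹¹ × 5.683×10²⁶ = 3.793×10¹⁶ m³/s².
r₁ = 73850 km = 7.385×10⁷ m.
r₂ = 1.805×10⁵ km = 1.805×10⁸ m.
Transfer ellipse a_t = (r₁ + r₂)/2 = 1.272×10⁸ m.
At r₁: circular v_c1 = √(μ/r₁) = 22660 m/s; transfer-perikrone v_p = √[μ(2/r₁ − 1/a_t)] = 27000 m/s.
Δv₁ = v_p − v_c1 = 4336 m/s.
At r₂: circular v_c2 = √(μ/r₂) = 14500 m/s; transfer-apokrone v_a = √[μ(2/r₂ − 1/a_t)] = 11050 m/s.
Δv₂ = v_c2 − v_a = 3450 m/s.
Total Δv = Δv₁ + Δv₂ = 7786 m/s = 7.786 km/s.

Δv_total ≈ 7.79 km/s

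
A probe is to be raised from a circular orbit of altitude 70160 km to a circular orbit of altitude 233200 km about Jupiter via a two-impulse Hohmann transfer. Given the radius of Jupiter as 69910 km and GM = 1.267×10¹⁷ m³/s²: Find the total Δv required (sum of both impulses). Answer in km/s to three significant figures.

Δv_total ≈ 9.29 km/s

r₁ = 69910 + 70160 = 140070 km = 1.4007×10⁸ m.
r₂ = 69910 + 233200 = 303110 km = 3.0311×10⁸ m.
Transfer ellipse a_t = (r₁ + r₂)/2 = 2.216×10⁸ m.
At r₁: circular v_c1 = √(μ/r₁) = 30080 m/s; transfer-perijove v_p = √[μ(2/r₁ − 1/a_t)] = 35180 m/s.
Δv₁ = v_p − v_c1 = 5100 m/s.
At r₂: circular v_c2 = √(μ/r₂) = 20450 m/s; transfer-apojove v_a = √[μ(2/r₂ − 1/a_t)] = 16250 m/s.
Δv₂ = v_c2 − v_a = 4190 m/s.
Total Δv = Δv₁ + Δv₂ = 9290 m/s = 9.290 km/s.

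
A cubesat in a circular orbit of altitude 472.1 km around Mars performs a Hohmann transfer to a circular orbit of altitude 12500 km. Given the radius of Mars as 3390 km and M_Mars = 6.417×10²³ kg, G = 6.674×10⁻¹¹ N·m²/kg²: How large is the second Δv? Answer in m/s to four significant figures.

Δv ≈ 615.1 m/s

μ = GM = 6.674×10⁻¹¹ × 6.417×10²³ = 4.283×10¹³ m³/s².
r₁ = 3390 + 472.1 = 3862.1 km = 3.8621×10⁶ m.
r₂ = 3390 + 12500 = 15890 km = 1.5890×10⁷ m.
Transfer ellipse a_t = (r₁ + r₂)/2 = 9.876×10⁶ m.
At r₁: circular v_c1 = √(μ/r₁) = 3330 m/s; transfer-periapsis v_p = √[μ(2/r₁ − 1/a_t)] = 4224 m/s.
At r₂: circular v_c2 = √(μ/r₂) = 1642 m/s; transfer-apoapsis v_a = √[μ(2/r₂ − 1/a_t)] = 1027 m/s.
Δv₂ = v_c2 − v_a = 615.1 m/s.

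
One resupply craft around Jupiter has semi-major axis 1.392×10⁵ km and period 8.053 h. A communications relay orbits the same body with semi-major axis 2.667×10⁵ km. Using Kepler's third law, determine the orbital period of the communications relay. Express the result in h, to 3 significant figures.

Kepler's third law: T² ∝ a³, so T₂ = T₁ (a₂/a₁)^(3/2).
a₂/a₁ = 1.916, (a₂/a₁)^(3/2) = 2.652.
T₂ = 8.053 × 2.652 = 21.36 h.

T₂ ≈ 21.4 h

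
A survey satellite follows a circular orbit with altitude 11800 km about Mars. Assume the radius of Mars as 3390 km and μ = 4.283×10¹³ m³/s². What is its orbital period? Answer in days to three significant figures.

T ≈ 0.658 days

r = 3390 + 11800 = 15190 km = 1.5190×10⁷ m.
Kepler's third law: T = 2π√(r³/μ) = 2π√((1.519×10⁷)³ / 4.283×10¹³).
r³/μ = 8.183×10⁷ s², so T = 2π × 9.046×10³ = 5.684×10⁴ s.
Converting: 5.684×10⁴ s ÷ 86400 = 0.6579 days.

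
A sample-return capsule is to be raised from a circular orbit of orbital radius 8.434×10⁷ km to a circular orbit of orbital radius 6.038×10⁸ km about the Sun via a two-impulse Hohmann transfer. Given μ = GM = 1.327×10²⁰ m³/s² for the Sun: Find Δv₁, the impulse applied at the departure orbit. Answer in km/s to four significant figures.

Δv ≈ 12.88 km/s

r₁ = 8.434×10⁷ km = 8.434×10¹⁰ m.
r₂ = 6.038×10⁸ km = 6.038×10¹¹ m.
Transfer ellipse a_t = (r₁ + r₂)/2 = 3.441×10¹¹ m.
At r₁: circular v_c1 = √(μ/r₁) = 39670 m/s; transfer-perihelion v_p = √[μ(2/r₁ − 1/a_t)] = 52550 m/s.
Δv₁ = v_p − v_c1 = 12880 m/s.
= 12.88 km/s.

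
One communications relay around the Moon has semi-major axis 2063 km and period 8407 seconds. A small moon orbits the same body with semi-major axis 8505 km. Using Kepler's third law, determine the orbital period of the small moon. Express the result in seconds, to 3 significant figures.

T₂ ≈ 70400 seconds

Kepler's third law: T² ∝ a³, so T₂ = T₁ (a₂/a₁)^(3/2).
a₂/a₁ = 4.123, (a₂/a₁)^(3/2) = 8.371.
T₂ = 8407 × 8.371 = 70370 seconds.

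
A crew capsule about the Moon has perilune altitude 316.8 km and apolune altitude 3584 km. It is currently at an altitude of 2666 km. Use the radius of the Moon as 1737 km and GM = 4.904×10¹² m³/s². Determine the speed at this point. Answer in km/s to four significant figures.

v ≈ 0.9474 km/s

r_p = 1737 + 316.8 = 2053.8 km = 2.0538×10⁶ m.
r_a = 1737 + 3584 = 5321.0 km = 5.3210×10⁶ m.
r = 1737 + 2666 = 4403.0 km = 4.403×10⁶ m.
Semi-major axis a = (r_p + r_a)/2 = 3687.4 km = 3.687×10⁶ m.
Vis-viva: v² = μ(2/r − 1/a) = 4.904×10¹² × (4.542×10⁻⁷ − 2.712×10⁻⁷) = 8.976×10⁵ m²/s².
v = 947.4 m/s = 0.9474 km/s.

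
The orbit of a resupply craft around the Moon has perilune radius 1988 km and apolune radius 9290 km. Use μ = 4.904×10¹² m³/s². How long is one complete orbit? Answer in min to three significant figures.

Semi-major axis a = (r_p + r_a)/2 = (1988.0 + 9290.0)/2 = 5639.0 km = 5.639×10⁶ m.
By Kepler's third law T = 2π√(a³/μ) = 2π × 6.047×10³ = 3.799×10⁴ s.
= 633.2 min.

T ≈ 633 min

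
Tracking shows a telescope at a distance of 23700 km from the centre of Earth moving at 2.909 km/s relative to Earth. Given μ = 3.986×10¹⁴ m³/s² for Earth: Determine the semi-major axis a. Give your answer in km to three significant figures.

r = 2.370×10⁷ m.
Vis-viva rearranged: 1/a = 2/r − v²/μ = 8.439×10⁻⁸ − 2.123×10⁻⁸ = 6.316×10⁻⁸ m⁻¹.
a = 1.583×10⁷ m = 15833 km.

a ≈ 15800 km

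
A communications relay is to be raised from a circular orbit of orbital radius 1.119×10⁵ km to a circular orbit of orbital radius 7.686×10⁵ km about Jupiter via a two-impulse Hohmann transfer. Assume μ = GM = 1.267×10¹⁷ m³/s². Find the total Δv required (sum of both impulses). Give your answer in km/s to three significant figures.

Δv_total ≈ 17.2 km/s

r₁ = 1.119×10⁵ km = 1.119×10⁸ m.
r₂ = 7.686×10⁵ km = 7.686×10⁸ m.
Transfer ellipse a_t = (r₁ + r₂)/2 = 4.402×10⁸ m.
At r₁: circular v_c1 = √(μ/r₁) = 33650 m/s; transfer-perijove v_p = √[μ(2/r₁ − 1/a_t)] = 44460 m/s.
Δv₁ = v_p − v_c1 = 10810 m/s.
At r₂: circular v_c2 = √(μ/r₂) = 12840 m/s; transfer-apojove v_a = √[μ(2/r₂ − 1/a_t)] = 6473 m/s.
Δv₂ = v_c2 − v_a = 6366 m/s.
Total Δv = Δv₁ + Δv₂ = 17180 m/s = 17.18 km/s.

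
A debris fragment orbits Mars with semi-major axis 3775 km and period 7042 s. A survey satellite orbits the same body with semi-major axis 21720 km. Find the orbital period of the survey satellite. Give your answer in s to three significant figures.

Kepler's third law: T² ∝ a³, so T₂ = T₁ (a₂/a₁)^(3/2).
a₂/a₁ = 5.754, (a₂/a₁)^(3/2) = 13.80.
T₂ = 7042 × 13.80 = 97190 s.

T₂ ≈ 97200 s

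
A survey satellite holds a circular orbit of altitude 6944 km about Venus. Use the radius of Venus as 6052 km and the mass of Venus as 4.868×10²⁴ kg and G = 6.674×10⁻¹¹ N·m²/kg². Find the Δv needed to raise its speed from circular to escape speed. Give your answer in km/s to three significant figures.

Δv ≈ 2.07 km/s

μ = GM = 6.674×10⁻¹¹ × 4.868×10²⁴ = 3.249×10¹⁴ m³/s².
r = 6052 + 6944 = 12996 km = 1.2996×10⁷ m.
Circular speed v_c = √(μ/r) = 5000 m/s.
Escape speed v_esc = √(2μ/r) = √2 × v_c = 7071 m/s.
Δv = v_esc − v_c = 2071 m/s = 2.071 km/s.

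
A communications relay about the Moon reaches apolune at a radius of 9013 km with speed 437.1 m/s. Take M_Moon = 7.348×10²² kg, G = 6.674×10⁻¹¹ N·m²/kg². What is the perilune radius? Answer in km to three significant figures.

perilune radius ≈ 1920 km

μ = GM = 6.674×10⁻¹¹ × 7.348×10²² = 4.904×10¹² m³/s².
r_a = 9.013×10⁶ m.
Specific energy ε = v²/2 − μ/r = -4.486×10⁵ J/kg, so a = −μ/(2ε) = 5.466×10⁶ m.
The apsides satisfy r_p + r_a = 2a, so the perilune radius is 2a − r_a = 1.919×10⁶ m = 1919.4 km.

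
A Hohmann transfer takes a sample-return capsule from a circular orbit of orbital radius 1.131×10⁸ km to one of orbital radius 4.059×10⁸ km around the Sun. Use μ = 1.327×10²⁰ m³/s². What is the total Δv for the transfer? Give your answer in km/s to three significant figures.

r₁ = 1.131×10⁸ km = 1.131×10¹¹ m.
r₂ = 4.059×10⁸ km = 4.059×10¹¹ m.
Transfer ellipse a_t = (r₁ + r₂)/2 = 2.595×10¹¹ m.
At r₁: circular v_c1 = √(μ/r₁) = 34250 m/s; transfer-perihelion v_p = √[μ(2/r₁ − 1/a_t)] = 42840 m/s.
Δv₁ = v_p − v_c1 = 8586 m/s.
At r₂: circular v_c2 = √(μ/r₂) = 18080 m/s; transfer-aphelion v_a = √[μ(2/r₂ − 1/a_t)] = 11940 m/s.
Δv₂ = v_c2 − v_a = 6144 m/s.
Total Δv = Δv₁ + Δv₂ = 14730 m/s = 14.73 km/s.

Δv_total ≈ 14.7 km/s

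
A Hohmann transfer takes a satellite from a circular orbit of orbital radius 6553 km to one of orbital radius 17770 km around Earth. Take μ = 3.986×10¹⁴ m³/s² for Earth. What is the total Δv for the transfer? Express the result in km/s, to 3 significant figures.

Δv_total ≈ 2.89 km/s

r₁ = 6553 km = 6.553×10⁶ m.
r₂ = 17770 km = 1.777×10⁷ m.
Transfer ellipse a_t = (r₁ + r₂)/2 = 1.216×10⁷ m.
At r₁: circular v_c1 = √(μ/r₁) = 7799 m/s; transfer-perigee v_p = √[μ(2/r₁ − 1/a_t)] = 9428 m/s.
Δv₁ = v_p − v_c1 = 1628 m/s.
At r₂: circular v_c2 = √(μ/r₂) = 4736 m/s; transfer-apogee v_a = √[μ(2/r₂ − 1/a_t)] = 3477 m/s.
Δv₂ = v_c2 − v_a = 1260 m/s.
Total Δv = Δv₁ + Δv₂ = 2888 m/s = 2.888 km/s.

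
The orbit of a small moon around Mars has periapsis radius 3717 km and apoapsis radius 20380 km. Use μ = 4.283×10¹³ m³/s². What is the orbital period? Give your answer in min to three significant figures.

Semi-major axis a = (r_p + r_a)/2 = (3717.0 + 20380)/2 = 12048 km = 1.205×10⁷ m.
By Kepler's third law T = 2π√(a³/μ) = 2π × 6.390×10³ = 4.015×10⁴ s.
= 669.2 min.

T ≈ 669 min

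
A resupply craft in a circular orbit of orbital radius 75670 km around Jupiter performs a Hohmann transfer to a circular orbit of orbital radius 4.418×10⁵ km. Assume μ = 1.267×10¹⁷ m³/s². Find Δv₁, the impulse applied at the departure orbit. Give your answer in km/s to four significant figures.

Δv ≈ 12.55 km/s

r₁ = 75670 km = 7.567×10⁷ m.
r₂ = 4.418×10⁵ km = 4.418×10⁸ m.
Transfer ellipse a_t = (r₁ + r₂)/2 = 2.587×10⁸ m.
At r₁: circular v_c1 = √(μ/r₁) = 40920 m/s; transfer-perijove v_p = √[μ(2/r₁ − 1/a_t)] = 53470 m/s.
Δv₁ = v_p − v_c1 = 12550 m/s.
= 12.55 km/s.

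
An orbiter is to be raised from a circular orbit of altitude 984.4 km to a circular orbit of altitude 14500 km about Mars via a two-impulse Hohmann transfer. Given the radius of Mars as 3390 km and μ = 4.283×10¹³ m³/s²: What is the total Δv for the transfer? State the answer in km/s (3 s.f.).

Δv_total ≈ 1.41 km/s

r₁ = 3390 + 984.4 = 4374.4 km = 4.3744×10⁶ m.
r₂ = 3390 + 14500 = 17890 km = 1.7890×10⁷ m.
Transfer ellipse a_t = (r₁ + r₂)/2 = 1.113×10⁷ m.
At r₁: circular v_c1 = √(μ/r₁) = 3129 m/s; transfer-periapsis v_p = √[μ(2/r₁ − 1/a_t)] = 3967 m/s.
Δv₁ = v_p − v_c1 = 837.6 m/s.
At r₂: circular v_c2 = √(μ/r₂) = 1547 m/s; transfer-apoapsis v_a = √[μ(2/r₂ − 1/a_t)] = 969.9 m/s.
Δv₂ = v_c2 − v_a = 577.4 m/s.
Total Δv = Δv₁ + Δv₂ = 1415 m/s = 1.415 km/s.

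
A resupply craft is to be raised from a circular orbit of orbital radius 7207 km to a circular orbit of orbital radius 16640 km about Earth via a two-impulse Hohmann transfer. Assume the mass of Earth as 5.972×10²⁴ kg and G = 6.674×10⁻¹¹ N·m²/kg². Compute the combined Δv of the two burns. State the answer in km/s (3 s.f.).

μ = GM = 6.674×10⁻¹¹ × 5.972×10²⁴ = 3.986×10¹⁴ m³/s².
r₁ = 7207 km = 7.207×10⁶ m.
r₂ = 16640 km = 1.664×10⁷ m.
Transfer ellipse a_t = (r₁ + r₂)/2 = 1.192×10⁷ m.
At r₁: circular v_c1 = √(μ/r₁) = 7437 m/s; transfer-perigee v_p = √[μ(2/r₁ − 1/a_t)] = 8785 m/s.
Δv₁ = v_p − v_c1 = 1349 m/s.
At r₂: circular v_c2 = √(μ/r₂) = 4894 m/s; transfer-apogee v_a = √[μ(2/r₂ − 1/a_t)] = 3805 m/s.
Δv₂ = v_c2 − v_a = 1089 m/s.
Total Δv = Δv₁ + Δv₂ = 2438 m/s = 2.438 km/s.

Δv_total ≈ 2.44 km/s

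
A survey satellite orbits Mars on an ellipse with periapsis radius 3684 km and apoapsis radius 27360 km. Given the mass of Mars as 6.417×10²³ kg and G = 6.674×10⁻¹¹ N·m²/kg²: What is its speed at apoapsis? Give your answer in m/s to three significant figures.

v ≈ 610 m/s

μ = GM = 6.674×10⁻¹¹ × 6.417×10²³ = 4.283×10¹³ m³/s².
Semi-major axis a = (r_p + r_a)/2 = 15522 km = 1.552×10⁷ m.
Vis-viva: v² = μ(2/r − 1/a) = 4.283×10¹³ × (7.310×10⁻⁸ − 6.442×10⁻⁸) = 3.715×10⁵ m²/s².
v = 609.5 m/s.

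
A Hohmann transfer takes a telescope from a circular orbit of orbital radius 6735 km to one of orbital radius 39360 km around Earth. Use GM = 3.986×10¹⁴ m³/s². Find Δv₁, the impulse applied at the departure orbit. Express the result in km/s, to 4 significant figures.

Δv ≈ 2.360 km/s

r₁ = 6735 km = 6.735×10⁶ m.
r₂ = 39360 km = 3.936×10⁷ m.
Transfer ellipse a_t = (r₁ + r₂)/2 = 2.305×10⁷ m.
At r₁: circular v_c1 = √(μ/r₁) = 7693 m/s; transfer-perigee v_p = √[μ(2/r₁ − 1/a_t)] = 10050 m/s.
Δv₁ = v_p − v_c1 = 2360 m/s.
= 2.360 km/s.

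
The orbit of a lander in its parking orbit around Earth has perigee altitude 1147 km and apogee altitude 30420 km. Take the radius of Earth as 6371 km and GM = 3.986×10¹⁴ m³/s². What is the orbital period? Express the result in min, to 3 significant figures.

r_p = 6371 + 1147 = 7518.0 km = 7.5180×10⁶ m.
r_a = 6371 + 30420 = 36791 km = 3.6791×10⁷ m.
Semi-major axis a = (r_p + r_a)/2 = (7518.0 + 36791)/2 = 22154 km = 2.215×10⁷ m.
By Kepler's third law T = 2π√(a³/μ) = 2π × 5.223×10³ = 3.282×10⁴ s.
= 547.0 min.

T ≈ 547 min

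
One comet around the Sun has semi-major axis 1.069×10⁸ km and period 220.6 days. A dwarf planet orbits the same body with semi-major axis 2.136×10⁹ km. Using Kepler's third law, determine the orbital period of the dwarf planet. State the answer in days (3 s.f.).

T₂ ≈ 19700 days

Kepler's third law: T² ∝ a³, so T₂ = T₁ (a₂/a₁)^(3/2).
a₂/a₁ = 19.98, (a₂/a₁)^(3/2) = 89.32.
T₂ = 220.6 × 89.32 = 19700 days.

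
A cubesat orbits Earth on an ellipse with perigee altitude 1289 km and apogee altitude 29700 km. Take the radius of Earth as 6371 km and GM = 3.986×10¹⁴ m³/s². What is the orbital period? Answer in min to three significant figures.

r_p = 6371 + 1289 = 7660.0 km = 7.6600×10⁶ m.
r_a = 6371 + 29700 = 36071 km = 3.6071×10⁷ m.
Semi-major axis a = (r_p + r_a)/2 = (7660.0 + 36071)/2 = 21866 km = 2.187×10⁷ m.
By Kepler's third law T = 2π√(a³/μ) = 2π × 5.121×10³ = 3.218×10⁴ s.
= 536.3 min.

T ≈ 536 min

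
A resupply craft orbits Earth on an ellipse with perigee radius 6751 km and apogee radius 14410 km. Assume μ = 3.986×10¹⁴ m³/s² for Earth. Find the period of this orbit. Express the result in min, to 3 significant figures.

Semi-major axis a = (r_p + r_a)/2 = (6751.0 + 14410)/2 = 10580 km = 1.058×10⁷ m.
By Kepler's third law T = 2π√(a³/μ) = 2π × 1.724×10³ = 1.083×10⁴ s.
= 180.5 min.

T ≈ 181 min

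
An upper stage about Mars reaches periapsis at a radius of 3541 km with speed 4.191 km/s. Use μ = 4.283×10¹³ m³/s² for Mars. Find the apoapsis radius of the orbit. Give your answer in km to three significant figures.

r_p = 3.541×10⁶ m.
Specific energy ε = v²/2 − μ/r = -3.313×10⁶ J/kg, so a = −μ/(2ε) = 6.464×10⁶ m.
The apsides satisfy r_p + r_a = 2a, so the apoapsis radius is 2a − r_p = 9.386×10⁶ m = 9386.0 km.

apoapsis radius ≈ 9390 km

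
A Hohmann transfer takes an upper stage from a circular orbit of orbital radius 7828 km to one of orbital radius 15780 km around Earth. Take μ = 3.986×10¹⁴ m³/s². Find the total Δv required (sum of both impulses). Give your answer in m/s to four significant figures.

r₁ = 7828 km = 7.828×10⁶ m.
r₂ = 15780 km = 1.578×10⁷ m.
Transfer ellipse a_t = (r₁ + r₂)/2 = 1.180×10⁷ m.
At r₁: circular v_c1 = √(μ/r₁) = 7136 m/s; transfer-perigee v_p = √[μ(2/r₁ − 1/a_t)] = 8251 m/s.
Δv₁ = v_p − v_c1 = 1115 m/s.
At r₂: circular v_c2 = √(μ/r₂) = 5026 m/s; transfer-apogee v_a = √[μ(2/r₂ − 1/a_t)] = 4093 m/s.
Δv₂ = v_c2 − v_a = 933.1 m/s.
Total Δv = Δv₁ + Δv₂ = 2048 m/s.

Δv_total ≈ 2048 m/s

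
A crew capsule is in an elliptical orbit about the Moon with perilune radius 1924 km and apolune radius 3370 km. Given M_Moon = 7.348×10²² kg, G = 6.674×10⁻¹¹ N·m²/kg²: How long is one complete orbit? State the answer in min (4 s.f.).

T ≈ 203.6 min

μ = GM = 6.674×10⁻¹¹ × 7.348×10²² = 4.904×10¹² m³/s².
Semi-major axis a = (r_p + r_a)/2 = (1924.0 + 3370.0)/2 = 2647.0 km = 2.647×10⁶ m.
By Kepler's third law T = 2π√(a³/μ) = 2π × 1.945×10³ = 1.222×10⁴ s.
= 203.6 min.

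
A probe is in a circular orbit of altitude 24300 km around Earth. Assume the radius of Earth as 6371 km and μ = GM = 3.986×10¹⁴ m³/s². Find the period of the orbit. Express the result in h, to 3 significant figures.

T ≈ 14.8 h

r = 6371 + 24300 = 30671 km = 3.0671×10⁷ m.
Kepler's third law: T = 2π√(r³/μ) = 2π√((3.067×10⁷)³ / 3.986×10¹⁴).
r³/μ = 7.238×10⁷ s², so T = 2π × 8.508×10³ = 5.346×10⁴ s.
Converting: 5.346×10⁴ s ÷ 3600 = 14.85 h.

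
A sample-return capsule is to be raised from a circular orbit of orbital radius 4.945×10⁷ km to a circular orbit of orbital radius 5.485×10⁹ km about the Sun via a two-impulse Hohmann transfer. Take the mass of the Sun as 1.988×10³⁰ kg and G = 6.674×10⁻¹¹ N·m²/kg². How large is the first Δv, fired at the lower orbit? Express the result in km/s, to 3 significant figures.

μ = GM = 6.674×10⁻¹¹ × 1.988×10³⁰ = 1.327×10²⁰ m³/s².
r₁ = 4.945×10⁷ km = 4.945×10¹⁰ m.
r₂ = 5.485×10⁹ km = 5.485×10¹² m.
Transfer ellipse a_t = (r₁ + r₂)/2 = 2.767×10¹² m.
At r₁: circular v_c1 = √(μ/r₁) = 51800 m/s; transfer-perihelion v_p = √[μ(2/r₁ − 1/a_t)] = 72930 m/s.
Δv₁ = v_p − v_c1 = 21130 m/s.
= 21.13 km/s.

Δv ≈ 21.1 km/s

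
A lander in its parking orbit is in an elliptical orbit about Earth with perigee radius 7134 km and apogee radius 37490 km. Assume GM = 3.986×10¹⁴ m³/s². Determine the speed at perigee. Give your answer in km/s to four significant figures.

v ≈ 9.689 km/s

Semi-major axis a = (r_p + r_a)/2 = 22312 km = 2.231×10⁷ m.
Vis-viva: v² = μ(2/r − 1/a) = 3.986×10¹⁴ × (2.803×10⁻⁷ − 4.482×10⁻⁸) = 9.388×10⁷ m²/s².
v = 9689 m/s = 9.689 km/s.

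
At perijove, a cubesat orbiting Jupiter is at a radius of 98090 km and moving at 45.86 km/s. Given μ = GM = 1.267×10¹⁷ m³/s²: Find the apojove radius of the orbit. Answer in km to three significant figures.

r_p = 9.809×10⁷ m.
Specific energy ε = v²/2 − μ/r = -2.401×10⁸ J/kg, so a = −μ/(2ε) = 2.638×10⁸ m.
The apsides satisfy r_p + r_a = 2a, so the apojove radius is 2a − r_p = 4.296×10⁸ m = 4.2960×10⁵ km.

apojove radius ≈ 4.30×10⁵ km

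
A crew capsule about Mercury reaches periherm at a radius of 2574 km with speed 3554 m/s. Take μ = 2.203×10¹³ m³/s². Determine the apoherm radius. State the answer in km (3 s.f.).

r_p = 2.574×10⁶ m.
Specific energy ε = v²/2 − μ/r = -2.243×10⁶ J/kg, so a = −μ/(2ε) = 4.910×10⁶ m.
The apsides satisfy r_p + r_a = 2a, so the apoherm radius is 2a − r_p = 7.247×10⁶ m = 7246.8 km.

apoherm radius ≈ 7250 km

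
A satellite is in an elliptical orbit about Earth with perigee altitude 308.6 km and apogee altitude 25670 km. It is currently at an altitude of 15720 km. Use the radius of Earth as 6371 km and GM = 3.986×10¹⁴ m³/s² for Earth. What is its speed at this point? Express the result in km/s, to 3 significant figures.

r_p = 6371 + 308.6 = 6679.6 km = 6.6796×10⁶ m.
r_a = 6371 + 25670 = 32041 km = 3.2041×10⁷ m.
r = 6371 + 15720 = 22091 km = 2.209×10⁷ m.
Semi-major axis a = (r_p + r_a)/2 = 19360 km = 1.936×10⁷ m.
Vis-viva: v² = μ(2/r − 1/a) = 3.986×10¹⁴ × (9.053×10⁻⁸ − 5.165×10⁻⁸) = 1.550×10⁷ m²/s².
v = 3937 m/s = 3.937 km/s.

v ≈ 3.94 km/s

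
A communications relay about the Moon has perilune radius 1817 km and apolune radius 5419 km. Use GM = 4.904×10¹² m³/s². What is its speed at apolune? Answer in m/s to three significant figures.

Semi-major axis a = (r_p + r_a)/2 = 3618.0 km = 3.618×10⁶ m.
Vis-viva: v² = μ(2/r − 1/a) = 4.904×10¹² × (3.691×10⁻⁷ − 2.764×10⁻⁷) = 4.545×10⁵ m²/s².
v = 674.2 m/s.

v ≈ 674 m/s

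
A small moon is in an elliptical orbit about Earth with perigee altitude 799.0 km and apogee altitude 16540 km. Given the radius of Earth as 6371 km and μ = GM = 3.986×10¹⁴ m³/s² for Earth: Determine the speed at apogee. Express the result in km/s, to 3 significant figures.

r_p = 6371 + 799.0 = 7170.0 km = 7.1700×10⁶ m.
r_a = 6371 + 16540 = 22911 km = 2.2911×10⁷ m.
Semi-major axis a = (r_p + r_a)/2 = 15040 km = 1.504×10⁷ m.
Vis-viva: v² = μ(2/r − 1/a) = 3.986×10¹⁴ × (8.729×10⁻⁸ − 6.649×10⁻⁸) = 8.294×10⁶ m²/s².
v = 2880 m/s = 2.880 km/s.

v ≈ 2.88 km/s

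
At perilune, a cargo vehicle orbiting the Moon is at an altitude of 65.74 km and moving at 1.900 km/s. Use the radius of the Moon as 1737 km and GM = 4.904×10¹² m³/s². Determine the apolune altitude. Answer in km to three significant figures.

r_p = 1737 + 65.74 = 1802.7 km = 1.803×10⁶ m.
Specific energy ε = v²/2 − μ/r = -9.153×10⁵ J/kg, so a = −μ/(2ε) = 2.679×10⁶ m.
The apsides satisfy r_p + r_a = 2a, so the apolune radius is 2a − r_p = 3.555×10⁶ m = 3555.0 km.
Apolune altitude = 3555.0 − 1737 = 1818.0 km.

apolune altitude ≈ 1820 km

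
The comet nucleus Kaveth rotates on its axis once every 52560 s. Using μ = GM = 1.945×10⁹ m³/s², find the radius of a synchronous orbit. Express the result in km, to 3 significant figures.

A synchronous orbit has period T, so by Kepler's third law a = (μT²/4π²)^(1/3).
μT²/4π² = 1.945×10⁹ × (5.256×10⁴)² / 39.48 = 1.361×10¹⁷ m³.
a = 5.144×10⁵ m = 514.39 km.

r_sync ≈ 514 km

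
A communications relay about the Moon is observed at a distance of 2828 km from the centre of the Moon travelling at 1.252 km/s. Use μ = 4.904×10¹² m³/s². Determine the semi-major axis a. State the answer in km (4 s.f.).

a ≈ 2580 km

r = 2.828×10⁶ m.
Vis-viva rearranged: 1/a = 2/r − v²/μ = 7.072×10⁻⁷ − 3.196×10⁻⁷ = 3.876×10⁻⁷ m⁻¹.
a = 2.580×10⁶ m = 2580.1 km.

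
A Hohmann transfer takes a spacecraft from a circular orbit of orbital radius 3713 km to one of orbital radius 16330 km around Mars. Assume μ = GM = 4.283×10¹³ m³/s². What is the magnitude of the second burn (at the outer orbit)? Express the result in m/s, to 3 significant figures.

Δv ≈ 634 m/s

r₁ = 3713 km = 3.713×10⁶ m.
r₂ = 16330 km = 1.633×10⁷ m.
Transfer ellipse a_t = (r₁ + r₂)/2 = 1.002×10⁷ m.
At r₁: circular v_c1 = √(μ/r₁) = 3396 m/s; transfer-periapsis v_p = √[μ(2/r₁ − 1/a_t)] = 4335 m/s.
At r₂: circular v_c2 = √(μ/r₂) = 1619 m/s; transfer-apoapsis v_a = √[μ(2/r₂ − 1/a_t)] = 985.8 m/s.
Δv₂ = v_c2 − v_a = 633.7 m/s.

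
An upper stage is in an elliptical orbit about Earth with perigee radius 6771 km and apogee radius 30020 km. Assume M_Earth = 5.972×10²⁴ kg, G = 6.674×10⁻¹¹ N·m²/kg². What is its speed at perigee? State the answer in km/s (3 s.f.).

v ≈ 9.80 km/s

μ = GM = 6.674×10⁻¹¹ × 5.972×10²⁴ = 3.986×10¹⁴ m³/s².
Semi-major axis a = (r_p + r_a)/2 = 18396 km = 1.840×10⁷ m.
Vis-viva: v² = μ(2/r − 1/a) = 3.986×10¹⁴ × (2.954×10⁻⁷ − 5.436×10⁻⁸) = 9.606×10⁷ m²/s².
v = 9801 m/s = 9.801 km/s.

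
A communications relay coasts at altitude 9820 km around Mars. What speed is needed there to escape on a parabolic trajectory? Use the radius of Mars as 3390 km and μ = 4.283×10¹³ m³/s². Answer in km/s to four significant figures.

v_esc ≈ 2.546 km/s

r = 3390 + 9820 = 13210 km = 1.3210×10⁷ m.
Escape speed v_esc = √(2μ/r) = √(2 × 4.283×10¹³ / 1.321×10⁷) = √(6.484×10⁶) = 2546 m/s.
= 2.546 km/s.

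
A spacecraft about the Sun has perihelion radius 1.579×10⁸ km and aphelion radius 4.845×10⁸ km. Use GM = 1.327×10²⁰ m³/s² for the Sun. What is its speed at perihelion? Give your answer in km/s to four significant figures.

v ≈ 35.60 km/s

Semi-major axis a = (r_p + r_a)/2 = 3.2120×10⁸ km = 3.212×10¹¹ m.
Vis-viva: v² = μ(2/r − 1/a) = 1.327×10²⁰ × (1.267×10⁻¹¹ − 3.113×10⁻¹²) = 1.268×10⁹ m²/s².
v = 35600 m/s = 35.60 km/s.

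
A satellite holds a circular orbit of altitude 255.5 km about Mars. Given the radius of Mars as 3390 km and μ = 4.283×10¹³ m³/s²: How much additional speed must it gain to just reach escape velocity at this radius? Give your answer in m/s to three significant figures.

Δv ≈ 1420 m/s

r = 3390 + 255.5 = 3645.5 km = 3.6455×10⁶ m.
Circular speed v_c = √(μ/r) = 3428 m/s.
Escape speed v_esc = √(2μ/r) = √2 × v_c = 4847 m/s.
Δv = v_esc − v_c = 1420 m/s.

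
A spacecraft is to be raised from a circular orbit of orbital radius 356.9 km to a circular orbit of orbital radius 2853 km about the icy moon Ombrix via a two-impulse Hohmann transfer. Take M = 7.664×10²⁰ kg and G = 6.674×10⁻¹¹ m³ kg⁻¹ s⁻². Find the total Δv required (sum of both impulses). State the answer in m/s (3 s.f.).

μ = GM = 6.674×10⁻¹¹ × 7.664×10²⁰ = 5.115×10¹⁰ m³/s².
r₁ = 356.9 km = 3.569×10⁵ m.
r₂ = 2853 km = 2.853×10⁶ m.
Transfer ellipse a_t = (r₁ + r₂)/2 = 1.605×10⁶ m.
At r₁: circular v_c1 = √(μ/r₁) = 378.6 m/s; transfer-periapsis v_p = √[μ(2/r₁ − 1/a_t)] = 504.7 m/s.
Δv₁ = v_p − v_c1 = 126.2 m/s.
At r₂: circular v_c2 = √(μ/r₂) = 133.9 m/s; transfer-apoapsis v_a = √[μ(2/r₂ − 1/a_t)] = 63.14 m/s.
Δv₂ = v_c2 − v_a = 70.76 m/s.
Total Δv = Δv₁ + Δv₂ = 196.9 m/s.

Δv_total ≈ 197 m/s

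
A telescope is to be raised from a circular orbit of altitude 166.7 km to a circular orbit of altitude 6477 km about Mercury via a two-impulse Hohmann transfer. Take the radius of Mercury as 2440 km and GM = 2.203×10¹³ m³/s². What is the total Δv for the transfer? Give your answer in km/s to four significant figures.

r₁ = 2440 + 166.7 = 2606.7 km = 2.6067×10⁶ m.
r₂ = 2440 + 6477 = 8917.0 km = 8.9170×10⁶ m.
Transfer ellipse a_t = (r₁ + r₂)/2 = 5.762×10⁶ m.
At r₁: circular v_c1 = √(μ/r₁) = 2907 m/s; transfer-periherm v_p = √[μ(2/r₁ − 1/a_t)] = 3617 m/s.
Δv₁ = v_p − v_c1 = 709.4 m/s.
At r₂: circular v_c2 = √(μ/r₂) = 1572 m/s; transfer-apoherm v_a = √[μ(2/r₂ − 1/a_t)] = 1057 m/s.
Δv₂ = v_c2 − v_a = 514.6 m/s.
Total Δv = Δv₁ + Δv₂ = 1224 m/s = 1.224 km/s.

Δv_total ≈ 1.224 km/s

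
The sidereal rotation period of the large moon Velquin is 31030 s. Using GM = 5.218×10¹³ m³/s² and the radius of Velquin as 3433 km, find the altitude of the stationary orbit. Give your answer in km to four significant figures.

h_sync ≈ 7404 km

A synchronous orbit has period T, so by Kepler's third law a = (μT²/4π²)^(1/3).
μT²/4π² = 5.218×10¹³ × (3.103×10⁴)² / 39.48 = 1.273×10²¹ m³.
a = 1.084×10⁷ m = 10837 km.
Altitude h = a − R = 10837 − 3433 = 7403.8 km.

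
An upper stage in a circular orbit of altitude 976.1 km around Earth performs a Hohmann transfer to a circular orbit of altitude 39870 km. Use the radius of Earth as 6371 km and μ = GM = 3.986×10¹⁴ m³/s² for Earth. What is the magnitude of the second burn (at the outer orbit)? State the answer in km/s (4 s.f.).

Δv ≈ 1.399 km/s

r₁ = 6371 + 976.1 = 7347.1 km = 7.3471×10⁶ m.
r₂ = 6371 + 39870 = 46241 km = 4.6241×10⁷ m.
Transfer ellipse a_t = (r₁ + r₂)/2 = 2.679×10⁷ m.
At r₁: circular v_c1 = √(μ/r₁) = 7366 m/s; transfer-perigee v_p = √[μ(2/r₁ − 1/a_t)] = 9676 m/s.
At r₂: circular v_c2 = √(μ/r₂) = 2936 m/s; transfer-apogee v_a = √[μ(2/r₂ − 1/a_t)] = 1537 m/s.
Δv₂ = v_c2 − v_a = 1399 m/s.
= 1.399 km/s.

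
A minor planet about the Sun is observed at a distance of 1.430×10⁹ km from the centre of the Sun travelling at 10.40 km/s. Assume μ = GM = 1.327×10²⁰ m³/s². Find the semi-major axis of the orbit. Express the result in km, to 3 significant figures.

a ≈ 1.71×10⁹ km

r = 1.430×10¹² m.
Specific orbital energy ε = v²/2 − μ/r = (10400)²/2 − 1.327×10²⁰/1.430×10¹² = -3.872×10⁷ J/kg.
Since ε = −μ/(2a), a = −μ/(2ε) = 1.714×10¹² m = 1.7137×10⁹ km.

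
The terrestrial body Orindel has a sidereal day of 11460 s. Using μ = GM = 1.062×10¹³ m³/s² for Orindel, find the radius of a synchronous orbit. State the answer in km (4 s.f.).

r_sync ≈ 3281 km

A synchronous orbit has period T, so by Kepler's third law a = (μT²/4π²)^(1/3).
μT²/4π² = 1.062×10¹³ × (1.146×10⁴)² / 39.48 = 3.533×10¹⁹ m³.
a = 3.281×10⁶ m = 3281.3 km.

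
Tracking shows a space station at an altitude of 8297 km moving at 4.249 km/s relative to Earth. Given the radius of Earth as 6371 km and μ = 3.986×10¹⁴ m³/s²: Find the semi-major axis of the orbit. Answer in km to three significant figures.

r = 6371 + 8297 = 14668 km = 1.467×10⁷ m.
Specific orbital energy ε = v²/2 − μ/r = (4249)²/2 − 3.986×10¹⁴/1.467×10⁷ = -1.815×10⁷ J/kg.
Since ε = −μ/(2a), a = −μ/(2ε) = 1.098×10⁷ m = 10982 km.

a ≈ 11000 km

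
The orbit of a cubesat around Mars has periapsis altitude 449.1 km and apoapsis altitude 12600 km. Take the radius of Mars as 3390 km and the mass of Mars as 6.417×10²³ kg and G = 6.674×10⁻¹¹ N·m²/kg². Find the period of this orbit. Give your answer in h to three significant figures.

T ≈ 8.33 h

μ = GM = 6.674×10⁻¹¹ × 6.417×10²³ = 4.283×10¹³ m³/s².
r_p = 3390 + 449.1 = 3839.1 km = 3.8391×10⁶ m.
r_a = 3390 + 12600 = 15990 km = 1.5990×10⁷ m.
Semi-major axis a = (r_p + r_a)/2 = (3839.1 + 15990)/2 = 9914.5 km = 9.915×10⁶ m.
By Kepler's third law T = 2π√(a³/μ) = 2π × 4.770×10³ = 2.997×10⁴ s.
= 8.326 h.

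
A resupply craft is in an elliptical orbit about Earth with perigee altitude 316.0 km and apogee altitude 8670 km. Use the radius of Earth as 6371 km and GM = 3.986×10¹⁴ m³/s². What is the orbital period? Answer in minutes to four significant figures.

r_p = 6371 + 316.0 = 6687.0 km = 6.6870×10⁶ m.
r_a = 6371 + 8670 = 15041 km = 1.5041×10⁷ m.
Semi-major axis a = (r_p + r_a)/2 = (6687.0 + 15041)/2 = 10864 km = 1.086×10⁷ m.
By Kepler's third law T = 2π√(a³/μ) = 2π × 1.794×10³ = 1.127×10⁴ s.
= 187.8 minutes.

T ≈ 187.8 minutes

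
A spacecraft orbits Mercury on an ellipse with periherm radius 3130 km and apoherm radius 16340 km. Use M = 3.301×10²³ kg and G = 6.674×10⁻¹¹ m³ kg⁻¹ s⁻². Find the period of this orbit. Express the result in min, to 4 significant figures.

μ = GM = 6.674×10⁻¹¹ × 3.301×10²³ = 2.203×10¹³ m³/s².
Semi-major axis a = (r_p + r_a)/2 = (3130.0 + 16340)/2 = 9735.0 km = 9.735×10⁶ m.
By Kepler's third law T = 2π√(a³/μ) = 2π × 6.471×10³ = 4.066×10⁴ s.
= 677.7 min.

T ≈ 677.7 min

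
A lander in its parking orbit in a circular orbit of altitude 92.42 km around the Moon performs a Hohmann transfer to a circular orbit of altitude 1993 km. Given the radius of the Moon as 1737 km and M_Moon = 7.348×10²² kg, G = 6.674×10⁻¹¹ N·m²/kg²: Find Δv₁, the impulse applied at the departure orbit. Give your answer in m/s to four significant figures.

Δv ≈ 259.3 m/s

μ = GM = 6.674×10⁻¹¹ × 7.348×10²² = 4.904×10¹² m³/s².
r₁ = 1737 + 92.42 = 1829.4 km = 1.8294×10⁶ m.
r₂ = 1737 + 1993 = 3730.0 km = 3.7300×10⁶ m.
Transfer ellipse a_t = (r₁ + r₂)/2 = 2.780×10⁶ m.
At r₁: circular v_c1 = √(μ/r₁) = 1637 m/s; transfer-perilune v_p = √[μ(2/r₁ − 1/a_t)] = 1897 m/s.
Δv₁ = v_p − v_c1 = 259.3 m/s.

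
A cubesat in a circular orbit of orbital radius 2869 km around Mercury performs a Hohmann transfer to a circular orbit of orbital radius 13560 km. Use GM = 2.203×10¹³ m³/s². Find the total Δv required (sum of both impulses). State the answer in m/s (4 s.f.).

Δv_total ≈ 1311 m/s

r₁ = 2869 km = 2.869×10⁶ m.
r₂ = 13560 km = 1.356×10⁷ m.
Transfer ellipse a_t = (r₁ + r₂)/2 = 8.214×10⁶ m.
At r₁: circular v_c1 = √(μ/r₁) = 2771 m/s; transfer-periherm v_p = √[μ(2/r₁ − 1/a_t)] = 3560 m/s.
Δv₁ = v_p − v_c1 = 789.2 m/s.
At r₂: circular v_c2 = √(μ/r₂) = 1275 m/s; transfer-apoherm v_a = √[μ(2/r₂ − 1/a_t)] = 753.3 m/s.
Δv₂ = v_c2 − v_a = 521.3 m/s.
Total Δv = Δv₁ + Δv₂ = 1311 m/s.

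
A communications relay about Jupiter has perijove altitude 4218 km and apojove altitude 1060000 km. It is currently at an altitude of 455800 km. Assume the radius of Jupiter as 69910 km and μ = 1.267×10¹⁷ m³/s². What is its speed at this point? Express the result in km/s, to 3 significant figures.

v ≈ 16.5 km/s

r_p = 69910 + 4218 = 74128 km = 7.4128×10⁷ m.
r_a = 69910 + 1060000 = 1129900 km = 1.1299×10⁹ m.
r = 69910 + 455800 = 5.2571×10⁵ km = 5.257×10⁸ m.
Semi-major axis a = (r_p + r_a)/2 = 6.0202×10⁵ km = 6.020×10⁸ m.
Vis-viva: v² = μ(2/r − 1/a) = 1.267×10¹⁷ × (3.804×10⁻⁹ − 1.661×10⁻⁹) = 2.716×10⁸ m²/s².
v = 16480 m/s = 16.48 km/s.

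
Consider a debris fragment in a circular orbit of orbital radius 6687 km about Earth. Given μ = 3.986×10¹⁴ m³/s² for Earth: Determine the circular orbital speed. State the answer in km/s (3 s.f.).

r = 6687 km = 6.687×10⁶ m.
For a circular orbit v = √(μ/r) = √(3.986×10¹⁴ / 6.687×10⁶) = √(5.961×10⁷) = 7721 m/s.
That is 7.721 km/s.

v ≈ 7.72 km/s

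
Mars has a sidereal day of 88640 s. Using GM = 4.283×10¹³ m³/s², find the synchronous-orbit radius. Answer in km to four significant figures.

r_sync ≈ 20430 km

A synchronous orbit has period T, so by Kepler's third law a = (μT²/4π²)^(1/3).
μT²/4π² = 4.283×10¹³ × (8.864×10⁴)² / 39.48 = 8.524×10²¹ m³.
a = 2.043×10⁷ m = 20428 km.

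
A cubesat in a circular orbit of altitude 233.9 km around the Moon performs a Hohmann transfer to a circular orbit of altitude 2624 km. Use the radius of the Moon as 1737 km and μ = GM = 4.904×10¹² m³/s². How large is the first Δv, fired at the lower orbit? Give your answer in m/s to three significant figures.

r₁ = 1737 + 233.9 = 1970.9 km = 1.9709×10⁶ m.
r₂ = 1737 + 2624 = 4361.0 km = 4.3610×10⁶ m.
Transfer ellipse a_t = (r₁ + r₂)/2 = 3.166×10⁶ m.
At r₁: circular v_c1 = √(μ/r₁) = 1577 m/s; transfer-perilune v_p = √[μ(2/r₁ − 1/a_t)] = 1851 m/s.
Δv₁ = v_p − v_c1 = 273.9 m/s.

Δv ≈ 274 m/s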